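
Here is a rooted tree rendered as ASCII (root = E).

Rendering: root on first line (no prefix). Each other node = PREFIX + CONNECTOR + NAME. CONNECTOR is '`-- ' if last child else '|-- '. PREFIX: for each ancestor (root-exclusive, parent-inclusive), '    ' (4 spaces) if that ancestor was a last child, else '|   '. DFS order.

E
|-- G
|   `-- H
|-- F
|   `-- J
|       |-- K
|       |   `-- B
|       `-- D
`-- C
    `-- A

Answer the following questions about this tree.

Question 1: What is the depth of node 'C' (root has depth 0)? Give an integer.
Answer: 1

Derivation:
Path from root to C: E -> C
Depth = number of edges = 1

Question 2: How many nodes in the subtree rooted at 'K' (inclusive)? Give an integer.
Subtree rooted at K contains: B, K
Count = 2

Answer: 2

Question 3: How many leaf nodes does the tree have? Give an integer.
Leaves (nodes with no children): A, B, D, H

Answer: 4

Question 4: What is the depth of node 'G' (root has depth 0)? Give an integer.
Path from root to G: E -> G
Depth = number of edges = 1

Answer: 1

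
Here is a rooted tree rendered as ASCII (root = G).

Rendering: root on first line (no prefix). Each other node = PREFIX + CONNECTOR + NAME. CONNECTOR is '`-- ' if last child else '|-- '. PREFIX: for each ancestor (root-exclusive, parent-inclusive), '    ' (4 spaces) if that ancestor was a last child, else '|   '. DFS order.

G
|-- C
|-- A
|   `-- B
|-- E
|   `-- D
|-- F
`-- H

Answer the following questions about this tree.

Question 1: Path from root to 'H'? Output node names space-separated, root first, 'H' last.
Answer: G H

Derivation:
Walk down from root: G -> H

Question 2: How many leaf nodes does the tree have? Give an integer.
Answer: 5

Derivation:
Leaves (nodes with no children): B, C, D, F, H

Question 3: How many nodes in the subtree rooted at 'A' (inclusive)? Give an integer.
Subtree rooted at A contains: A, B
Count = 2

Answer: 2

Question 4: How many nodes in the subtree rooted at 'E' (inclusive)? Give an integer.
Subtree rooted at E contains: D, E
Count = 2

Answer: 2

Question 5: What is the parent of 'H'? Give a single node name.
Answer: G

Derivation:
Scan adjacency: H appears as child of G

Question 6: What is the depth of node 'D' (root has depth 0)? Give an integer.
Path from root to D: G -> E -> D
Depth = number of edges = 2

Answer: 2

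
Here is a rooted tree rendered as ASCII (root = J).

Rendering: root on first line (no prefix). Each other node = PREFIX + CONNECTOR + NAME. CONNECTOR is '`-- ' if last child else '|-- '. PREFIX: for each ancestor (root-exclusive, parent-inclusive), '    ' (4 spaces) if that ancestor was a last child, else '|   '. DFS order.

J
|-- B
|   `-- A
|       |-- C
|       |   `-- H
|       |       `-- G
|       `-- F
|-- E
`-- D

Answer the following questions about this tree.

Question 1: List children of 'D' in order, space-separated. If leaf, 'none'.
Answer: none

Derivation:
Node D's children (from adjacency): (leaf)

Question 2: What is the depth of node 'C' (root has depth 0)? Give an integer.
Answer: 3

Derivation:
Path from root to C: J -> B -> A -> C
Depth = number of edges = 3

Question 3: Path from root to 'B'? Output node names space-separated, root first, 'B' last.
Walk down from root: J -> B

Answer: J B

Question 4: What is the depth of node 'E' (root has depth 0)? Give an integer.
Path from root to E: J -> E
Depth = number of edges = 1

Answer: 1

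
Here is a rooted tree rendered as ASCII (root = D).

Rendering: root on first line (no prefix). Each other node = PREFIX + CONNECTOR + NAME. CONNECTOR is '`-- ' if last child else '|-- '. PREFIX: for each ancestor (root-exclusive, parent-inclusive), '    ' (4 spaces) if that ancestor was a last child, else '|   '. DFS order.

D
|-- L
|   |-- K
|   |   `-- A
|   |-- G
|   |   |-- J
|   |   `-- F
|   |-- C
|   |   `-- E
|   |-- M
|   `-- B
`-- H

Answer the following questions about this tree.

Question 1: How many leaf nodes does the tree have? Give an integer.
Answer: 7

Derivation:
Leaves (nodes with no children): A, B, E, F, H, J, M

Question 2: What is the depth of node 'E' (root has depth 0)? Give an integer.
Path from root to E: D -> L -> C -> E
Depth = number of edges = 3

Answer: 3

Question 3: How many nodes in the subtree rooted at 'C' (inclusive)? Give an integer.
Subtree rooted at C contains: C, E
Count = 2

Answer: 2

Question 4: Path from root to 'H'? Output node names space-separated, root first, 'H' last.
Answer: D H

Derivation:
Walk down from root: D -> H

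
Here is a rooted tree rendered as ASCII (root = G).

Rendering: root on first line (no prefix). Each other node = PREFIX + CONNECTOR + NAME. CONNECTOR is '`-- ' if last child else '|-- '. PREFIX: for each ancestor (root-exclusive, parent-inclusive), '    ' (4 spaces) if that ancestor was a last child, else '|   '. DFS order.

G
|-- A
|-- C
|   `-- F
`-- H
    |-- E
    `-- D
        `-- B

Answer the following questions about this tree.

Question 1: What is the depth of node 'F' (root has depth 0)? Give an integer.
Path from root to F: G -> C -> F
Depth = number of edges = 2

Answer: 2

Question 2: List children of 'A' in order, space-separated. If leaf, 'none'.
Node A's children (from adjacency): (leaf)

Answer: none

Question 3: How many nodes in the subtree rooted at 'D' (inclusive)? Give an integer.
Answer: 2

Derivation:
Subtree rooted at D contains: B, D
Count = 2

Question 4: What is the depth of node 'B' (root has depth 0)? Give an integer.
Answer: 3

Derivation:
Path from root to B: G -> H -> D -> B
Depth = number of edges = 3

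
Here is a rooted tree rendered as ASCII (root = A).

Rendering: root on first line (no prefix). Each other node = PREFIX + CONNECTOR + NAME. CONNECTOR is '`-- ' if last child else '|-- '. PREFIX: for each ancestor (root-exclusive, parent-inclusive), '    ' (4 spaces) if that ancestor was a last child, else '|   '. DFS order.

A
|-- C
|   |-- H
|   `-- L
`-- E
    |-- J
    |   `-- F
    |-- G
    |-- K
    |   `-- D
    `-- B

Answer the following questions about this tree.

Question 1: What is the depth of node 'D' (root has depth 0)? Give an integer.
Answer: 3

Derivation:
Path from root to D: A -> E -> K -> D
Depth = number of edges = 3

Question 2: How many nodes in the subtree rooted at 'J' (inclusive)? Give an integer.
Subtree rooted at J contains: F, J
Count = 2

Answer: 2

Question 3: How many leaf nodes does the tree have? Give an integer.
Leaves (nodes with no children): B, D, F, G, H, L

Answer: 6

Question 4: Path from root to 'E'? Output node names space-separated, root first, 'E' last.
Answer: A E

Derivation:
Walk down from root: A -> E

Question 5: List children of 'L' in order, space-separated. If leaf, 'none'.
Answer: none

Derivation:
Node L's children (from adjacency): (leaf)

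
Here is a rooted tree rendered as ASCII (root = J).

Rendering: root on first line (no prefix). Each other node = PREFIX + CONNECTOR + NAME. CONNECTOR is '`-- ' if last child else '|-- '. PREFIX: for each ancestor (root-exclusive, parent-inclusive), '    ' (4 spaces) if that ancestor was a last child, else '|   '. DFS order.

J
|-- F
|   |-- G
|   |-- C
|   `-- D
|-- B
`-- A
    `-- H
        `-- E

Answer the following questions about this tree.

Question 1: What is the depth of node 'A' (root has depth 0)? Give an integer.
Path from root to A: J -> A
Depth = number of edges = 1

Answer: 1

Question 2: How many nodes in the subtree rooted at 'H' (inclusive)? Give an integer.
Answer: 2

Derivation:
Subtree rooted at H contains: E, H
Count = 2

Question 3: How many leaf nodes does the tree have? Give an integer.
Answer: 5

Derivation:
Leaves (nodes with no children): B, C, D, E, G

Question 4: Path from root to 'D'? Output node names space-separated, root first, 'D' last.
Walk down from root: J -> F -> D

Answer: J F D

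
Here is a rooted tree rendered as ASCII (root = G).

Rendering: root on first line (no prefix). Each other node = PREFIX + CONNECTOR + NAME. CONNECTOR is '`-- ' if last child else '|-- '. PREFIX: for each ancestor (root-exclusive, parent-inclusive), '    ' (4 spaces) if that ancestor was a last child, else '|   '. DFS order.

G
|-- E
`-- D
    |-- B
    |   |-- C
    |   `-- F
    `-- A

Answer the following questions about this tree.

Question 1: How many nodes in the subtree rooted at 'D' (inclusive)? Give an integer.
Answer: 5

Derivation:
Subtree rooted at D contains: A, B, C, D, F
Count = 5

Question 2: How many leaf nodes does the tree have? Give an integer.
Leaves (nodes with no children): A, C, E, F

Answer: 4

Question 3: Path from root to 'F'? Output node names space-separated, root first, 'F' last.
Walk down from root: G -> D -> B -> F

Answer: G D B F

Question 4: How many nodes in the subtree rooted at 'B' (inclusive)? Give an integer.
Subtree rooted at B contains: B, C, F
Count = 3

Answer: 3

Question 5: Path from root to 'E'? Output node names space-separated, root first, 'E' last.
Answer: G E

Derivation:
Walk down from root: G -> E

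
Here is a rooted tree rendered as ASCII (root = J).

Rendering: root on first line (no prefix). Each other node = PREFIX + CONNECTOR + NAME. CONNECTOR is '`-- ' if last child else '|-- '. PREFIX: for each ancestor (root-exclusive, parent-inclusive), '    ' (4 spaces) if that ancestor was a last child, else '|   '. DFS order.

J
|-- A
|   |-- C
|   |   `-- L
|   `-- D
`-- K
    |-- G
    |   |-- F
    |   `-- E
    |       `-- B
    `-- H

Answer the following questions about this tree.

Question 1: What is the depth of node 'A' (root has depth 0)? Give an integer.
Answer: 1

Derivation:
Path from root to A: J -> A
Depth = number of edges = 1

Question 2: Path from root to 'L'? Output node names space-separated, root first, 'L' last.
Walk down from root: J -> A -> C -> L

Answer: J A C L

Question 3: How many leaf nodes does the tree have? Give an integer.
Leaves (nodes with no children): B, D, F, H, L

Answer: 5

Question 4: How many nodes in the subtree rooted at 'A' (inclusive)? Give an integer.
Answer: 4

Derivation:
Subtree rooted at A contains: A, C, D, L
Count = 4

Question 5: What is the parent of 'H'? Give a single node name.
Answer: K

Derivation:
Scan adjacency: H appears as child of K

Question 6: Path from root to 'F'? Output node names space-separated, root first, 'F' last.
Walk down from root: J -> K -> G -> F

Answer: J K G F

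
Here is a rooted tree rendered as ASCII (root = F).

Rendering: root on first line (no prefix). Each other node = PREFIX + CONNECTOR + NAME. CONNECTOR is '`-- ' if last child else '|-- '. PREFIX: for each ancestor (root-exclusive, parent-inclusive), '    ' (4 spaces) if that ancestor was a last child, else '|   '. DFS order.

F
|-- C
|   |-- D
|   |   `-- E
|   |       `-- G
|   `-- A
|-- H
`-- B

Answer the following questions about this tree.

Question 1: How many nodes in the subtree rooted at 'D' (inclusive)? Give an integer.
Subtree rooted at D contains: D, E, G
Count = 3

Answer: 3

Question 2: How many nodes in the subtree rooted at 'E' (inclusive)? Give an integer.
Subtree rooted at E contains: E, G
Count = 2

Answer: 2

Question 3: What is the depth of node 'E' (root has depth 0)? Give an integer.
Answer: 3

Derivation:
Path from root to E: F -> C -> D -> E
Depth = number of edges = 3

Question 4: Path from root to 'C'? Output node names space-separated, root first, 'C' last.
Answer: F C

Derivation:
Walk down from root: F -> C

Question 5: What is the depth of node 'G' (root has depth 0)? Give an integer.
Answer: 4

Derivation:
Path from root to G: F -> C -> D -> E -> G
Depth = number of edges = 4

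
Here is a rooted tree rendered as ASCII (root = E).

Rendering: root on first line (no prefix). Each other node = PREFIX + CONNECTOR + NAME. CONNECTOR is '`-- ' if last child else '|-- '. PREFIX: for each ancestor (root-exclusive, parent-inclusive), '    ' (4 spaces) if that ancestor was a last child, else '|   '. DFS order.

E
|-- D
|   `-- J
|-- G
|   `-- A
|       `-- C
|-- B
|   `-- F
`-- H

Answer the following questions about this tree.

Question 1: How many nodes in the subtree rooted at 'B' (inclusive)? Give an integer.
Subtree rooted at B contains: B, F
Count = 2

Answer: 2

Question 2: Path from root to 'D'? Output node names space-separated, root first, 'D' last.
Answer: E D

Derivation:
Walk down from root: E -> D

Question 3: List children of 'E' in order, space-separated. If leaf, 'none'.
Answer: D G B H

Derivation:
Node E's children (from adjacency): D, G, B, H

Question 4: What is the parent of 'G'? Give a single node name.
Answer: E

Derivation:
Scan adjacency: G appears as child of E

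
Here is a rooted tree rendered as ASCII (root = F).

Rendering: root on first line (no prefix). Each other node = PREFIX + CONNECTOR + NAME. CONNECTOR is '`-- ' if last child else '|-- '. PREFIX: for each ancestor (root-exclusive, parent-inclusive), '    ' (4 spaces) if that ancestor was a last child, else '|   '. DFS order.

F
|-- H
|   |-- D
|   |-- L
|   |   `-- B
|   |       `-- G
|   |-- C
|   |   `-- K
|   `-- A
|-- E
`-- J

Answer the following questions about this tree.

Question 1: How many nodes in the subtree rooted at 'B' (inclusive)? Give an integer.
Answer: 2

Derivation:
Subtree rooted at B contains: B, G
Count = 2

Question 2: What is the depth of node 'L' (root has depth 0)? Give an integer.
Path from root to L: F -> H -> L
Depth = number of edges = 2

Answer: 2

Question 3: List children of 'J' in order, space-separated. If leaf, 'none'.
Answer: none

Derivation:
Node J's children (from adjacency): (leaf)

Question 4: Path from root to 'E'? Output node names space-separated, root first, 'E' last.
Walk down from root: F -> E

Answer: F E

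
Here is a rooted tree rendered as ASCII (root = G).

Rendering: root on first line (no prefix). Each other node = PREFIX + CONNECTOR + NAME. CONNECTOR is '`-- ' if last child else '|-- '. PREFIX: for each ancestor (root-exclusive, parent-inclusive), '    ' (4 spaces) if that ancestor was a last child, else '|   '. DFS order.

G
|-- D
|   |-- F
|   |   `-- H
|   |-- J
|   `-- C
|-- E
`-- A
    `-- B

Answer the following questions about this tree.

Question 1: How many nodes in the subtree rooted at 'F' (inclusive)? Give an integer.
Answer: 2

Derivation:
Subtree rooted at F contains: F, H
Count = 2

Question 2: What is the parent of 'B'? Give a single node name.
Scan adjacency: B appears as child of A

Answer: A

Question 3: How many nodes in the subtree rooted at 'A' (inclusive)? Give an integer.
Subtree rooted at A contains: A, B
Count = 2

Answer: 2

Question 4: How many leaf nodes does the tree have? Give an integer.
Leaves (nodes with no children): B, C, E, H, J

Answer: 5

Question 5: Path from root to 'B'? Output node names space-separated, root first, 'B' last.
Answer: G A B

Derivation:
Walk down from root: G -> A -> B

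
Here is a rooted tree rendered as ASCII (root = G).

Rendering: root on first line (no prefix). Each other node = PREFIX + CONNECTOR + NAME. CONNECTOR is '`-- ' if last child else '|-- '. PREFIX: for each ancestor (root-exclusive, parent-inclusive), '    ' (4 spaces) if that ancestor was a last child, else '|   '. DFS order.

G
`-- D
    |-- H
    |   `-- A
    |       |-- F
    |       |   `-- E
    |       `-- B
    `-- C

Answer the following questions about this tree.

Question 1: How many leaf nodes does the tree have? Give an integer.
Leaves (nodes with no children): B, C, E

Answer: 3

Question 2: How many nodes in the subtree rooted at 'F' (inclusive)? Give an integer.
Subtree rooted at F contains: E, F
Count = 2

Answer: 2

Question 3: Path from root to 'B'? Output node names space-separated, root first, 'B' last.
Walk down from root: G -> D -> H -> A -> B

Answer: G D H A B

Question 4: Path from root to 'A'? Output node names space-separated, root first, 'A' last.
Walk down from root: G -> D -> H -> A

Answer: G D H A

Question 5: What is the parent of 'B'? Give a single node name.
Answer: A

Derivation:
Scan adjacency: B appears as child of A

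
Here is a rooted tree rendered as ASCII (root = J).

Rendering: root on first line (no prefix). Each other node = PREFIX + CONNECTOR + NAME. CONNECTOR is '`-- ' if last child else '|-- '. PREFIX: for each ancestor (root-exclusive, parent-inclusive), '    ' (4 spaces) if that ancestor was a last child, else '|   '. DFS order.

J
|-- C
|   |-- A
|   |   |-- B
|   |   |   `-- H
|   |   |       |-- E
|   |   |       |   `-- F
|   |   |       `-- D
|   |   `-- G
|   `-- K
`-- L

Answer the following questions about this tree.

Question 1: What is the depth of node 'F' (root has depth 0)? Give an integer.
Path from root to F: J -> C -> A -> B -> H -> E -> F
Depth = number of edges = 6

Answer: 6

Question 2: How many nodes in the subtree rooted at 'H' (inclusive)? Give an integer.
Answer: 4

Derivation:
Subtree rooted at H contains: D, E, F, H
Count = 4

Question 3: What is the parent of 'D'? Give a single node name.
Answer: H

Derivation:
Scan adjacency: D appears as child of H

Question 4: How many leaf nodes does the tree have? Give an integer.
Answer: 5

Derivation:
Leaves (nodes with no children): D, F, G, K, L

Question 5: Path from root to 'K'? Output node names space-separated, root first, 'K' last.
Answer: J C K

Derivation:
Walk down from root: J -> C -> K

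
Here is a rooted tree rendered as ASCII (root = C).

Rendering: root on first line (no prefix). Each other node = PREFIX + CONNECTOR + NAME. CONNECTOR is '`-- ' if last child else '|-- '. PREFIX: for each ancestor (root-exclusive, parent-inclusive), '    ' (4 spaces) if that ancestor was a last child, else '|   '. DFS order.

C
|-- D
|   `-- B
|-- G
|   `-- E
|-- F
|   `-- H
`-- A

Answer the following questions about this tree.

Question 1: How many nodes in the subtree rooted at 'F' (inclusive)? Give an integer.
Subtree rooted at F contains: F, H
Count = 2

Answer: 2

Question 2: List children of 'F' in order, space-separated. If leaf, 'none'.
Node F's children (from adjacency): H

Answer: H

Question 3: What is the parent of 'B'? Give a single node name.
Answer: D

Derivation:
Scan adjacency: B appears as child of D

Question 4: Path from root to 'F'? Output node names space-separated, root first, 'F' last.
Walk down from root: C -> F

Answer: C F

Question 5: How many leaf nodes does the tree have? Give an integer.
Leaves (nodes with no children): A, B, E, H

Answer: 4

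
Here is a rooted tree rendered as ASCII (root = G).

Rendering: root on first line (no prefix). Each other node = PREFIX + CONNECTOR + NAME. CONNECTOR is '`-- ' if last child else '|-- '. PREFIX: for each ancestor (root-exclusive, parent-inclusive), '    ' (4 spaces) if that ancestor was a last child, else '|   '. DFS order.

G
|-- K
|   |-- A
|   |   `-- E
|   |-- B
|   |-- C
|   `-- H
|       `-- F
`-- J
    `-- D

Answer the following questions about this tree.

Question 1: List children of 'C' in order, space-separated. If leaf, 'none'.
Node C's children (from adjacency): (leaf)

Answer: none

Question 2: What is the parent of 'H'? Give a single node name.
Scan adjacency: H appears as child of K

Answer: K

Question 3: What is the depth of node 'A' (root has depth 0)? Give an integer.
Path from root to A: G -> K -> A
Depth = number of edges = 2

Answer: 2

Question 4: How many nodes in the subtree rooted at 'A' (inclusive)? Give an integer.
Answer: 2

Derivation:
Subtree rooted at A contains: A, E
Count = 2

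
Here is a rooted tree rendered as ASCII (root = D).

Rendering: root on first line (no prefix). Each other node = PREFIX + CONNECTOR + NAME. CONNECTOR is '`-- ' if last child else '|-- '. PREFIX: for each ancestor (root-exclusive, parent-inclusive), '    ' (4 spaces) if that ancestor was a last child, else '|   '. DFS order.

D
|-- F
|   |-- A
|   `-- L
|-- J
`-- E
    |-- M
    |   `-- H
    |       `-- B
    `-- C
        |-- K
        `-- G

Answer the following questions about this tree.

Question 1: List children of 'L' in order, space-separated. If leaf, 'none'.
Answer: none

Derivation:
Node L's children (from adjacency): (leaf)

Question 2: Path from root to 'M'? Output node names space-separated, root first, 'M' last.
Walk down from root: D -> E -> M

Answer: D E M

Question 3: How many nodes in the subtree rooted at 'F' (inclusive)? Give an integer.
Subtree rooted at F contains: A, F, L
Count = 3

Answer: 3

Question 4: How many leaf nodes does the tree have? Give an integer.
Leaves (nodes with no children): A, B, G, J, K, L

Answer: 6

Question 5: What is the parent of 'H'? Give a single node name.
Answer: M

Derivation:
Scan adjacency: H appears as child of M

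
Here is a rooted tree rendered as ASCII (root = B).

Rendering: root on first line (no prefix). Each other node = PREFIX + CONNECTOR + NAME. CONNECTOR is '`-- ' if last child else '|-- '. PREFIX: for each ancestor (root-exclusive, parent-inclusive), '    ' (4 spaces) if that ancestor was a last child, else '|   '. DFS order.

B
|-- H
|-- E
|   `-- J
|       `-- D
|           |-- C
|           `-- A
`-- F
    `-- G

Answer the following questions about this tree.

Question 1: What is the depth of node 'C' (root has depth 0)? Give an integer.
Answer: 4

Derivation:
Path from root to C: B -> E -> J -> D -> C
Depth = number of edges = 4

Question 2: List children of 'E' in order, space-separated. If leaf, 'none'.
Answer: J

Derivation:
Node E's children (from adjacency): J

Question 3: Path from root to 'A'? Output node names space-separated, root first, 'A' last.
Answer: B E J D A

Derivation:
Walk down from root: B -> E -> J -> D -> A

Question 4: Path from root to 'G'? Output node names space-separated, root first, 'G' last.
Answer: B F G

Derivation:
Walk down from root: B -> F -> G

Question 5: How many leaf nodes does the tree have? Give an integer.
Answer: 4

Derivation:
Leaves (nodes with no children): A, C, G, H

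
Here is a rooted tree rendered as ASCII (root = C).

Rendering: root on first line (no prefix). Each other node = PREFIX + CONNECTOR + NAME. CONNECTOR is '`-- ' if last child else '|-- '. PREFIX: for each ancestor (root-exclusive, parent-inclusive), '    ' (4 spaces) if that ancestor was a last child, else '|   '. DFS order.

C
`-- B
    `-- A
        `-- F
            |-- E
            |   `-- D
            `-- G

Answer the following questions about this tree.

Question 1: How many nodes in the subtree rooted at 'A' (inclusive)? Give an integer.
Answer: 5

Derivation:
Subtree rooted at A contains: A, D, E, F, G
Count = 5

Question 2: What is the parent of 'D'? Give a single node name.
Scan adjacency: D appears as child of E

Answer: E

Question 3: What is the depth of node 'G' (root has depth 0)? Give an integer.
Path from root to G: C -> B -> A -> F -> G
Depth = number of edges = 4

Answer: 4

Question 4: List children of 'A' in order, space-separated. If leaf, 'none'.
Node A's children (from adjacency): F

Answer: F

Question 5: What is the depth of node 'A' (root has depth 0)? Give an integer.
Answer: 2

Derivation:
Path from root to A: C -> B -> A
Depth = number of edges = 2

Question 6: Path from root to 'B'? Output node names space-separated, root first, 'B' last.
Answer: C B

Derivation:
Walk down from root: C -> B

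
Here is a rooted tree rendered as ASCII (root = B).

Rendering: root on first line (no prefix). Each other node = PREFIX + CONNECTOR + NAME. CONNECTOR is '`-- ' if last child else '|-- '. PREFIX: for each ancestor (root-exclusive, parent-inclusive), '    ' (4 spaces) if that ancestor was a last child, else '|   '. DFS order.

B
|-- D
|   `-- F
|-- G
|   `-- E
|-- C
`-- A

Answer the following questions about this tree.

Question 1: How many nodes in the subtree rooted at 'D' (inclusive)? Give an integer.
Subtree rooted at D contains: D, F
Count = 2

Answer: 2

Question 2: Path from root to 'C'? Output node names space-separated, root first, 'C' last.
Answer: B C

Derivation:
Walk down from root: B -> C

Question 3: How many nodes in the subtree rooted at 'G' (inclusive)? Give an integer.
Answer: 2

Derivation:
Subtree rooted at G contains: E, G
Count = 2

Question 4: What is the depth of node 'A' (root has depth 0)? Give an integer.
Path from root to A: B -> A
Depth = number of edges = 1

Answer: 1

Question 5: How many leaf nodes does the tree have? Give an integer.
Leaves (nodes with no children): A, C, E, F

Answer: 4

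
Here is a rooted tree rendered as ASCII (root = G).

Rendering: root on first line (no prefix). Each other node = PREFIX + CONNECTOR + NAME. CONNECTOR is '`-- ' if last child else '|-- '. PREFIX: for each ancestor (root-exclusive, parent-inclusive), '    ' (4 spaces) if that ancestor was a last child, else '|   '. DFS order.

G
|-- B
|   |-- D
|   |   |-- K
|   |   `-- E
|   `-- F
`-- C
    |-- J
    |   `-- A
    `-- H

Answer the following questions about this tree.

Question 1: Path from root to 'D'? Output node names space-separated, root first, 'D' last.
Answer: G B D

Derivation:
Walk down from root: G -> B -> D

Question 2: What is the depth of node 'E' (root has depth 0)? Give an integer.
Answer: 3

Derivation:
Path from root to E: G -> B -> D -> E
Depth = number of edges = 3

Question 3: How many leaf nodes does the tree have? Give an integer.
Leaves (nodes with no children): A, E, F, H, K

Answer: 5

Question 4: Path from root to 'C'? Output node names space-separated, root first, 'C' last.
Walk down from root: G -> C

Answer: G C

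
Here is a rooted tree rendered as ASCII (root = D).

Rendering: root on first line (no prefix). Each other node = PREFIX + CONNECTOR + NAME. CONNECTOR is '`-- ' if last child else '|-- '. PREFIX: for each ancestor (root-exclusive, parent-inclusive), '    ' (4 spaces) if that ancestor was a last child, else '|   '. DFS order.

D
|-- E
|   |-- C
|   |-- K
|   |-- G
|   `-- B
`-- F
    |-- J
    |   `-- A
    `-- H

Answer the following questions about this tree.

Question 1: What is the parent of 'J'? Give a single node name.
Scan adjacency: J appears as child of F

Answer: F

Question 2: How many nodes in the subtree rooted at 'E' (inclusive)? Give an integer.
Subtree rooted at E contains: B, C, E, G, K
Count = 5

Answer: 5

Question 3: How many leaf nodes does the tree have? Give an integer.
Leaves (nodes with no children): A, B, C, G, H, K

Answer: 6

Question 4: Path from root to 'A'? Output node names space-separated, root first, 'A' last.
Answer: D F J A

Derivation:
Walk down from root: D -> F -> J -> A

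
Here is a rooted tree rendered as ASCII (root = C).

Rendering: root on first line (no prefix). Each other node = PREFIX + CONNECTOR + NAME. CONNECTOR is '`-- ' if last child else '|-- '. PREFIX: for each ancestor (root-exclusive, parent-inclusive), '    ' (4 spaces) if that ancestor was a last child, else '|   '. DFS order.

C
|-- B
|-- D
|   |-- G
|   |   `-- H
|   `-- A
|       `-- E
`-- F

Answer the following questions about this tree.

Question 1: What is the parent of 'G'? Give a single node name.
Answer: D

Derivation:
Scan adjacency: G appears as child of D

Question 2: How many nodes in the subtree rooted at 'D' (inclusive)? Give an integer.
Subtree rooted at D contains: A, D, E, G, H
Count = 5

Answer: 5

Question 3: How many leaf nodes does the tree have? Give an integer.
Answer: 4

Derivation:
Leaves (nodes with no children): B, E, F, H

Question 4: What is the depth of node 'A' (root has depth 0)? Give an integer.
Answer: 2

Derivation:
Path from root to A: C -> D -> A
Depth = number of edges = 2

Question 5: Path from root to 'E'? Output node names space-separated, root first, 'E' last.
Walk down from root: C -> D -> A -> E

Answer: C D A E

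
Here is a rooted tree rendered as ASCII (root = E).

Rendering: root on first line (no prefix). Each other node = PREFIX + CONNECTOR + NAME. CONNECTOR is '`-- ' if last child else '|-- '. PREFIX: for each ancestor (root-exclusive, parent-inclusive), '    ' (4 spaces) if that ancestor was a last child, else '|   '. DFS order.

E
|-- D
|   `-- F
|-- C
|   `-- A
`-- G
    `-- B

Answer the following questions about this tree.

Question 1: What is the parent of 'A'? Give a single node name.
Scan adjacency: A appears as child of C

Answer: C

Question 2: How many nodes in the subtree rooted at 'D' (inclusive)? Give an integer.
Subtree rooted at D contains: D, F
Count = 2

Answer: 2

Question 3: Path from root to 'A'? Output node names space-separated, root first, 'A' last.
Walk down from root: E -> C -> A

Answer: E C A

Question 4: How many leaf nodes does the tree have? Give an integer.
Leaves (nodes with no children): A, B, F

Answer: 3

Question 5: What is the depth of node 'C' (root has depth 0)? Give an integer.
Answer: 1

Derivation:
Path from root to C: E -> C
Depth = number of edges = 1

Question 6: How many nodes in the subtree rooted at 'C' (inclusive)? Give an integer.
Subtree rooted at C contains: A, C
Count = 2

Answer: 2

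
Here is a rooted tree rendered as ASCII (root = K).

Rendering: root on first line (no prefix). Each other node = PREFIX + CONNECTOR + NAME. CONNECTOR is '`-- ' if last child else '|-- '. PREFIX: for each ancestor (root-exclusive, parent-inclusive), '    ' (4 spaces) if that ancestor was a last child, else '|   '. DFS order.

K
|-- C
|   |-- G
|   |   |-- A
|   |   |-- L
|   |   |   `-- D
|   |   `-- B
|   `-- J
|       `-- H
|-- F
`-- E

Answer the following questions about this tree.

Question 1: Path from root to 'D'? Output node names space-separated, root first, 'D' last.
Answer: K C G L D

Derivation:
Walk down from root: K -> C -> G -> L -> D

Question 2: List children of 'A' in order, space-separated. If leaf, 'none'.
Answer: none

Derivation:
Node A's children (from adjacency): (leaf)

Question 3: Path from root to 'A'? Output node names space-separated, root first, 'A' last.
Answer: K C G A

Derivation:
Walk down from root: K -> C -> G -> A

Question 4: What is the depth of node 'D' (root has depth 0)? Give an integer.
Answer: 4

Derivation:
Path from root to D: K -> C -> G -> L -> D
Depth = number of edges = 4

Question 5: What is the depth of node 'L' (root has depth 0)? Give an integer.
Path from root to L: K -> C -> G -> L
Depth = number of edges = 3

Answer: 3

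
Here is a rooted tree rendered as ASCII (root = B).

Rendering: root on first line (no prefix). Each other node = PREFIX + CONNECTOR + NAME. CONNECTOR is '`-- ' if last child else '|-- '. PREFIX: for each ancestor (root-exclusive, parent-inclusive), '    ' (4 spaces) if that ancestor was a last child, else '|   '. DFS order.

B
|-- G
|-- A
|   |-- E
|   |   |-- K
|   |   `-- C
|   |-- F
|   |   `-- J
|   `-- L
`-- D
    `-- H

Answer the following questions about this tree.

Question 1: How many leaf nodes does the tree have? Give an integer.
Answer: 6

Derivation:
Leaves (nodes with no children): C, G, H, J, K, L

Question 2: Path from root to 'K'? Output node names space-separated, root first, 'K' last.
Walk down from root: B -> A -> E -> K

Answer: B A E K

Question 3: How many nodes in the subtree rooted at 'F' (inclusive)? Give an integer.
Answer: 2

Derivation:
Subtree rooted at F contains: F, J
Count = 2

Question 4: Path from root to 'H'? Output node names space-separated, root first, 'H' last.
Walk down from root: B -> D -> H

Answer: B D H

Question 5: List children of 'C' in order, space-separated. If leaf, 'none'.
Answer: none

Derivation:
Node C's children (from adjacency): (leaf)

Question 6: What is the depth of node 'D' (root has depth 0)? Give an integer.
Path from root to D: B -> D
Depth = number of edges = 1

Answer: 1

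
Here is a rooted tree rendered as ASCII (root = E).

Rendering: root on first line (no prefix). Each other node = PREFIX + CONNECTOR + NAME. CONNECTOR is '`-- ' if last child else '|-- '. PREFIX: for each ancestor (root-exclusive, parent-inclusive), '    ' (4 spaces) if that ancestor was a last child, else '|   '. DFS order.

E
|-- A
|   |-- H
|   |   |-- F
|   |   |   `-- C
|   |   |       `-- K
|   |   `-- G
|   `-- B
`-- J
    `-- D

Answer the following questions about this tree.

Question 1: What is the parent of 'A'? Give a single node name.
Scan adjacency: A appears as child of E

Answer: E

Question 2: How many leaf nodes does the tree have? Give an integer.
Leaves (nodes with no children): B, D, G, K

Answer: 4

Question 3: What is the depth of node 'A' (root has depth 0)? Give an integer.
Answer: 1

Derivation:
Path from root to A: E -> A
Depth = number of edges = 1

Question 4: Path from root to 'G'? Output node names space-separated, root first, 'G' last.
Walk down from root: E -> A -> H -> G

Answer: E A H G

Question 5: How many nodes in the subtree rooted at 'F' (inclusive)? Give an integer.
Answer: 3

Derivation:
Subtree rooted at F contains: C, F, K
Count = 3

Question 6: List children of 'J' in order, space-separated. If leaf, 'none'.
Answer: D

Derivation:
Node J's children (from adjacency): D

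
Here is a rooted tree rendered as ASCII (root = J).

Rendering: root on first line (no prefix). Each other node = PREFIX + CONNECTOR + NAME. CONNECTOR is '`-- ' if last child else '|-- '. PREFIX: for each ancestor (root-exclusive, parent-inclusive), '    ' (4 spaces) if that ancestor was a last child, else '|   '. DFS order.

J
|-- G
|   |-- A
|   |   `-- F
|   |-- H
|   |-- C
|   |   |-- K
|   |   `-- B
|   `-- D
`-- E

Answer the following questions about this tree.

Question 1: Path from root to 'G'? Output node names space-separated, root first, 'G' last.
Answer: J G

Derivation:
Walk down from root: J -> G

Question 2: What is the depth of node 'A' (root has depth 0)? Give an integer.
Answer: 2

Derivation:
Path from root to A: J -> G -> A
Depth = number of edges = 2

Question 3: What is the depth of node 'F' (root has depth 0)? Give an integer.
Path from root to F: J -> G -> A -> F
Depth = number of edges = 3

Answer: 3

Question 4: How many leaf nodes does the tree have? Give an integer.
Leaves (nodes with no children): B, D, E, F, H, K

Answer: 6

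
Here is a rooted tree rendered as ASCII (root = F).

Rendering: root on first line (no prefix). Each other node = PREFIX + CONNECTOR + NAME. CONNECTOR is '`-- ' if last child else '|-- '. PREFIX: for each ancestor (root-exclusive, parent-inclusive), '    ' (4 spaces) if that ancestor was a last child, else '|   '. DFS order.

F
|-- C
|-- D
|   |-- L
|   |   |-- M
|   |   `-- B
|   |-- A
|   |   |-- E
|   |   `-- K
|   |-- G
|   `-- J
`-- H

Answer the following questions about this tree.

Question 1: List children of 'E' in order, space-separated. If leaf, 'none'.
Node E's children (from adjacency): (leaf)

Answer: none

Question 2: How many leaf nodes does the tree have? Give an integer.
Answer: 8

Derivation:
Leaves (nodes with no children): B, C, E, G, H, J, K, M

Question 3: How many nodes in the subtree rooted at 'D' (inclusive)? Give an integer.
Answer: 9

Derivation:
Subtree rooted at D contains: A, B, D, E, G, J, K, L, M
Count = 9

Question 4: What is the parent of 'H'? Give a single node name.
Answer: F

Derivation:
Scan adjacency: H appears as child of F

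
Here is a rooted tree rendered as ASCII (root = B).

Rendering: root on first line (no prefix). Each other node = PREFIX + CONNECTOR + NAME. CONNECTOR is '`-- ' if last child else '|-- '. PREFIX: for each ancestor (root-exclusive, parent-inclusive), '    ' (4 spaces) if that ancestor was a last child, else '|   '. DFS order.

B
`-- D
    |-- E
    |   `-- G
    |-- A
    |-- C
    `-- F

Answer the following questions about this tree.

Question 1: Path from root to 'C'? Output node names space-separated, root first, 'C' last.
Walk down from root: B -> D -> C

Answer: B D C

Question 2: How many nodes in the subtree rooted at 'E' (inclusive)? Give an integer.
Subtree rooted at E contains: E, G
Count = 2

Answer: 2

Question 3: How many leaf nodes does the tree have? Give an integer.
Leaves (nodes with no children): A, C, F, G

Answer: 4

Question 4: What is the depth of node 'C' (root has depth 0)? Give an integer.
Answer: 2

Derivation:
Path from root to C: B -> D -> C
Depth = number of edges = 2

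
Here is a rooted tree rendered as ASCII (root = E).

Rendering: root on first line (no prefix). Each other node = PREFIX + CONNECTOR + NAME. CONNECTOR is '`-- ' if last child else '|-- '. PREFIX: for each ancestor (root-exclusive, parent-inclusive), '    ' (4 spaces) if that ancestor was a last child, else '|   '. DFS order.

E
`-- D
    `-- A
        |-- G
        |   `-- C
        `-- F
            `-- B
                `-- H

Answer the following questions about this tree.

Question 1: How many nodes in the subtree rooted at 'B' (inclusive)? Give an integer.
Answer: 2

Derivation:
Subtree rooted at B contains: B, H
Count = 2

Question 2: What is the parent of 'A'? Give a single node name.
Answer: D

Derivation:
Scan adjacency: A appears as child of D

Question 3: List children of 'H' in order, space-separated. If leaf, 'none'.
Answer: none

Derivation:
Node H's children (from adjacency): (leaf)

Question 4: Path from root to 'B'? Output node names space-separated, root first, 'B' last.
Answer: E D A F B

Derivation:
Walk down from root: E -> D -> A -> F -> B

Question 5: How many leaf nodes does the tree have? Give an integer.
Leaves (nodes with no children): C, H

Answer: 2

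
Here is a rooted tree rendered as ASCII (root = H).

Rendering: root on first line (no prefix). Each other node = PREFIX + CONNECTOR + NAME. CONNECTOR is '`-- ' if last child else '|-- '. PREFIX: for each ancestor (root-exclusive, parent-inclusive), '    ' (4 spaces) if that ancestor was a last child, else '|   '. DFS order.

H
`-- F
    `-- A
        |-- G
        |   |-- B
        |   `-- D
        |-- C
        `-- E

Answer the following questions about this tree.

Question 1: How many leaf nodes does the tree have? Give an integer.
Leaves (nodes with no children): B, C, D, E

Answer: 4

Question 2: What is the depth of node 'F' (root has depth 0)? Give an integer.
Answer: 1

Derivation:
Path from root to F: H -> F
Depth = number of edges = 1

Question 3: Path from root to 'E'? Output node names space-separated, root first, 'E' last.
Answer: H F A E

Derivation:
Walk down from root: H -> F -> A -> E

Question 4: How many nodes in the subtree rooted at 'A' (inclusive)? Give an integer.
Answer: 6

Derivation:
Subtree rooted at A contains: A, B, C, D, E, G
Count = 6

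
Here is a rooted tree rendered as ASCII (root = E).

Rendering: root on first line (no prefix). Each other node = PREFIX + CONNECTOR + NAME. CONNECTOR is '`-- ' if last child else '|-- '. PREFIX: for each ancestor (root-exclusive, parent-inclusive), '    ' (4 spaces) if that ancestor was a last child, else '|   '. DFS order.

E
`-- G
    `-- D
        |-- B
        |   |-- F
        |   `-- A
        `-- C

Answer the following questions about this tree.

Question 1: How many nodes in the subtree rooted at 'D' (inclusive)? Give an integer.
Answer: 5

Derivation:
Subtree rooted at D contains: A, B, C, D, F
Count = 5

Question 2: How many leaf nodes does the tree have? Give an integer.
Answer: 3

Derivation:
Leaves (nodes with no children): A, C, F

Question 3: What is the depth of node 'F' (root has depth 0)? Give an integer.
Path from root to F: E -> G -> D -> B -> F
Depth = number of edges = 4

Answer: 4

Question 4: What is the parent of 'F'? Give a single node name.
Answer: B

Derivation:
Scan adjacency: F appears as child of B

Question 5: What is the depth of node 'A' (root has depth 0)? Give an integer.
Path from root to A: E -> G -> D -> B -> A
Depth = number of edges = 4

Answer: 4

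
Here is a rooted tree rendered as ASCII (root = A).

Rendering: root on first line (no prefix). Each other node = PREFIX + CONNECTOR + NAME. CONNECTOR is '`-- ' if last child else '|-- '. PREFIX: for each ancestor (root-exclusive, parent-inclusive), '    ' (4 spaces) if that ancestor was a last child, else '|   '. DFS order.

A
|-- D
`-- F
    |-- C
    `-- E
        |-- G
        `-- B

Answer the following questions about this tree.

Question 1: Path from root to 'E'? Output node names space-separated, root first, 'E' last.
Walk down from root: A -> F -> E

Answer: A F E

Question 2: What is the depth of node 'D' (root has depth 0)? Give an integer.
Path from root to D: A -> D
Depth = number of edges = 1

Answer: 1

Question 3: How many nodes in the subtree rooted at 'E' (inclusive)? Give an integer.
Subtree rooted at E contains: B, E, G
Count = 3

Answer: 3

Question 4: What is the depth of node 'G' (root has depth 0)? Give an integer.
Answer: 3

Derivation:
Path from root to G: A -> F -> E -> G
Depth = number of edges = 3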